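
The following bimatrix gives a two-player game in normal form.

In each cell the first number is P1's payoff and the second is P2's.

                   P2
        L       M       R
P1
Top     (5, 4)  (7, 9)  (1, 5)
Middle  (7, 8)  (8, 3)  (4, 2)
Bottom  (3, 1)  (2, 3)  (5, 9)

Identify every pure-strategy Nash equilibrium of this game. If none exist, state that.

(Top, L): P1 can switch to Middle (5 → 7). Not NE.
(Top, M): P1 can switch to Middle (7 → 8). Not NE.
(Top, R): P1 can switch to Middle (1 → 4). Not NE.
(Middle, L): P1 gets 7, best alternative 5; P2 gets 8, best alternative 3. No profitable deviation — NE.
(Middle, M): P2 can switch to L (3 → 8). Not NE.
(Middle, R): P1 can switch to Bottom (4 → 5). Not NE.
(Bottom, L): P1 can switch to Top (3 → 5). Not NE.
(Bottom, M): P1 can switch to Top (2 → 7). Not NE.
(Bottom, R): P1 gets 5, best alternative 4; P2 gets 9, best alternative 3. No profitable deviation — NE.

(Middle, L), (Bottom, R)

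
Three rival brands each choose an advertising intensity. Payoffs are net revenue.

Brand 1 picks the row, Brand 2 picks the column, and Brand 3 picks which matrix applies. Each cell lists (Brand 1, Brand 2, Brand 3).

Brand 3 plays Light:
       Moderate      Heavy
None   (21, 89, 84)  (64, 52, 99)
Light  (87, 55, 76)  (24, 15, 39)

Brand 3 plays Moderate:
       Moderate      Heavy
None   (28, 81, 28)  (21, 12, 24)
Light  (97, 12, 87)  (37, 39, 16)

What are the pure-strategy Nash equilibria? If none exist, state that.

This game has no pure Nash equilibrium.

Brand 1 against (Moderate, Light): payoffs 21, 87 → best response Light.
Brand 1 against (Moderate, Moderate): payoffs 28, 97 → best response Light.
Brand 1 against (Heavy, Light): payoffs 64, 24 → best response None.
Brand 1 against (Heavy, Moderate): payoffs 21, 37 → best response Light.
Brand 2 against (None, Light): payoffs 89, 52 → best response Moderate.
Brand 2 against (None, Moderate): payoffs 81, 12 → best response Moderate.
Brand 2 against (Light, Light): payoffs 55, 15 → best response Moderate.
Brand 2 against (Light, Moderate): payoffs 12, 39 → best response Heavy.
Brand 3 against (None, Moderate): payoffs 84, 28 → best response Light.
Brand 3 against (None, Heavy): payoffs 99, 24 → best response Light.
Brand 3 against (Light, Moderate): payoffs 76, 87 → best response Moderate.
Brand 3 against (Light, Heavy): payoffs 39, 16 → best response Light.
No profile is a mutual best response for all players.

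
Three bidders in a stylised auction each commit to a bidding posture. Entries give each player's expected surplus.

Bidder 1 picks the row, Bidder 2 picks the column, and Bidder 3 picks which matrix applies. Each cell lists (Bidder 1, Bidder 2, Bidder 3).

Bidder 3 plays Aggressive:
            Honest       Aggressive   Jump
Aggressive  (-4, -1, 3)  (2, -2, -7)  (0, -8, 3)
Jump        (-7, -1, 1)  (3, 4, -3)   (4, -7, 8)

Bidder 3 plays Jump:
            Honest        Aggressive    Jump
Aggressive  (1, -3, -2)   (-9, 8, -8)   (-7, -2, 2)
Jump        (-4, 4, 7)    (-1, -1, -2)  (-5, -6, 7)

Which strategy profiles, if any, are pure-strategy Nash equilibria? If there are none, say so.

Pure NE: (Aggressive, Honest, Aggressive)

For each player, find the best response to each opponent profile; mutual best responses are the pure NE.
Bidder 1 against (Honest, Aggressive): payoffs -4, -7 → best response Aggressive.
Bidder 1 against (Honest, Jump): payoffs 1, -4 → best response Aggressive.
Bidder 1 against (Aggressive, Aggressive): payoffs 2, 3 → best response Jump.
Bidder 1 against (Aggressive, Jump): payoffs -9, -1 → best response Jump.
Bidder 1 against (Jump, Aggressive): payoffs 0, 4 → best response Jump.
Bidder 1 against (Jump, Jump): payoffs -7, -5 → best response Jump.
Bidder 2 against (Aggressive, Aggressive): payoffs -1, -2, -8 → best response Honest.
Bidder 2 against (Aggressive, Jump): payoffs -3, 8, -2 → best response Aggressive.
Bidder 2 against (Jump, Aggressive): payoffs -1, 4, -7 → best response Aggressive.
Bidder 2 against (Jump, Jump): payoffs 4, -1, -6 → best response Honest.
Bidder 3 against (Aggressive, Honest): payoffs 3, -2 → best response Aggressive.
Bidder 3 against (Aggressive, Aggressive): payoffs -7, -8 → best response Aggressive.
Bidder 3 against (Aggressive, Jump): payoffs 3, 2 → best response Aggressive.
Bidder 3 against (Jump, Honest): payoffs 1, 7 → best response Jump.
Bidder 3 against (Jump, Aggressive): payoffs -3, -2 → best response Jump.
Bidder 3 against (Jump, Jump): payoffs 8, 7 → best response Aggressive.
Mutual best responses: (Aggressive, Honest, Aggressive).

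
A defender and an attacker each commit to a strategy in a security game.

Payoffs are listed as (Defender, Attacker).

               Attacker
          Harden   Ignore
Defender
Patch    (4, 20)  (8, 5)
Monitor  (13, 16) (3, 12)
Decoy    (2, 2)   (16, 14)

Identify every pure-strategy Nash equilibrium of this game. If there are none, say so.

(Monitor, Harden), (Decoy, Ignore)

Mark each player's best response to every combination of opponents' strategies; a profile where every player is best-responding is a pure Nash equilibrium.
Defender against Harden: payoffs 4, 13, 2 → best response Monitor.
Defender against Ignore: payoffs 8, 3, 16 → best response Decoy.
Attacker against Patch: payoffs 20, 5 → best response Harden.
Attacker against Monitor: payoffs 16, 12 → best response Harden.
Attacker against Decoy: payoffs 2, 14 → best response Ignore.
Mutual best responses: (Monitor, Harden); (Decoy, Ignore).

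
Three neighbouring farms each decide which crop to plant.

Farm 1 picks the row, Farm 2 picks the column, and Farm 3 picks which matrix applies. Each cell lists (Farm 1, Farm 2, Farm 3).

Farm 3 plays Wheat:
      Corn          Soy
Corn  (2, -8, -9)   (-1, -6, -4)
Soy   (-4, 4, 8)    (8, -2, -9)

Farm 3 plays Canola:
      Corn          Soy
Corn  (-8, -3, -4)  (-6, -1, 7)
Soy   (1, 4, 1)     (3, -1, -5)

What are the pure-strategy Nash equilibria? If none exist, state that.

Check each profile: it is a Nash equilibrium iff no player can strictly gain by switching unilaterally.
(Corn, Corn, Wheat): Farm 2 can switch to Soy (-8 → -6). Not NE.
(Corn, Corn, Canola): Farm 1 can switch to Soy (-8 → 1). Not NE.
(Corn, Soy, Wheat): Farm 1 can switch to Soy (-1 → 8). Not NE.
(Corn, Soy, Canola): Farm 1 can switch to Soy (-6 → 3). Not NE.
(Soy, Corn, Wheat): Farm 1 can switch to Corn (-4 → 2). Not NE.
(Soy, Corn, Canola): Farm 3 can switch to Wheat (1 → 8). Not NE.
(Soy, Soy, Wheat): Farm 2 can switch to Corn (-2 → 4). Not NE.
(Soy, Soy, Canola): Farm 2 can switch to Corn (-1 → 4). Not NE.

There is no pure-strategy Nash equilibrium.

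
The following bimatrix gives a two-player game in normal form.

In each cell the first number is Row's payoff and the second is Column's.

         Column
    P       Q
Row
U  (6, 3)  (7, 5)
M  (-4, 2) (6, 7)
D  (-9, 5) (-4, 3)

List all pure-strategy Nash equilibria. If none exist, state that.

(U, Q)

For each player, find the best response to each opponent profile; mutual best responses are the pure NE.
Row against P: payoffs 6, -4, -9 → best response U.
Row against Q: payoffs 7, 6, -4 → best response U.
Column against U: payoffs 3, 5 → best response Q.
Column against M: payoffs 2, 7 → best response Q.
Column against D: payoffs 5, 3 → best response P.
Mutual best responses: (U, Q).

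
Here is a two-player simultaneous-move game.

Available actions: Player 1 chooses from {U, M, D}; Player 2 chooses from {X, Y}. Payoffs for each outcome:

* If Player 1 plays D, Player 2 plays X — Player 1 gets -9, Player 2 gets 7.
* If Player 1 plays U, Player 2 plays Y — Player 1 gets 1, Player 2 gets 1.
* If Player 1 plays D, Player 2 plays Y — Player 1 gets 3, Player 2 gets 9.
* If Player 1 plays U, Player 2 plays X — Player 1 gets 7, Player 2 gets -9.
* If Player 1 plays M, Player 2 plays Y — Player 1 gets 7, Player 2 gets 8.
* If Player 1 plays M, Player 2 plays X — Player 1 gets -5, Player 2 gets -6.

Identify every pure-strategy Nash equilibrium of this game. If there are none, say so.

The unique pure-strategy Nash equilibrium is (M, Y).

Player 1 against X: payoffs 7, -5, -9 → best response U.
Player 1 against Y: payoffs 1, 7, 3 → best response M.
Player 2 against U: payoffs -9, 1 → best response Y.
Player 2 against M: payoffs -6, 8 → best response Y.
Player 2 against D: payoffs 7, 9 → best response Y.
Mutual best responses: (M, Y).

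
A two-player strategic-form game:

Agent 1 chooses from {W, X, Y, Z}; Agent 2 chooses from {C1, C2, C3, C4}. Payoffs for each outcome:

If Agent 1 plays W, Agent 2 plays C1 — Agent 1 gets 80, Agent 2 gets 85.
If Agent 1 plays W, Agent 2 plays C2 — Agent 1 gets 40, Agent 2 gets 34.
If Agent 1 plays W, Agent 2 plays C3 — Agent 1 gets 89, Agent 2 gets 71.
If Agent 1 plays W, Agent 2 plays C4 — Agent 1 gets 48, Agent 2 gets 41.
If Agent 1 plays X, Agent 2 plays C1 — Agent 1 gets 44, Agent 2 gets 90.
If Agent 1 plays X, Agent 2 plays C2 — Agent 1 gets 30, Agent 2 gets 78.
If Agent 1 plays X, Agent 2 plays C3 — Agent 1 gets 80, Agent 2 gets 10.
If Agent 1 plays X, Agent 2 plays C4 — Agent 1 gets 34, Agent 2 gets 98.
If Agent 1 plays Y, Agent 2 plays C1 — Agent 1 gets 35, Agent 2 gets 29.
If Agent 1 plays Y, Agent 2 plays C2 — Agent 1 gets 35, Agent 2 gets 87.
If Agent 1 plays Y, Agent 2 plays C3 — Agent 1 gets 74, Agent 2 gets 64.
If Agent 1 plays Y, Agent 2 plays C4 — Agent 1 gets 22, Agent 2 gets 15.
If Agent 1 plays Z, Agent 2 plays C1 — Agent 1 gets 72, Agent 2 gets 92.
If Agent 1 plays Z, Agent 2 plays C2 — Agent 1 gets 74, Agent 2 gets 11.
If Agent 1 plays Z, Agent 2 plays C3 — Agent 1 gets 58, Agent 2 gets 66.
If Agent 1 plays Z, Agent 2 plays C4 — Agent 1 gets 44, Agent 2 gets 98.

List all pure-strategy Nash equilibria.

Pure NE: (W, C1)

Mark each player's best response to every combination of opponents' strategies; a profile where every player is best-responding is a pure Nash equilibrium.
Agent 1 against C1: payoffs 80, 44, 35, 72 → best response W.
Agent 1 against C2: payoffs 40, 30, 35, 74 → best response Z.
Agent 1 against C3: payoffs 89, 80, 74, 58 → best response W.
Agent 1 against C4: payoffs 48, 34, 22, 44 → best response W.
Agent 2 against W: payoffs 85, 34, 71, 41 → best response C1.
Agent 2 against X: payoffs 90, 78, 10, 98 → best response C4.
Agent 2 against Y: payoffs 29, 87, 64, 15 → best response C2.
Agent 2 against Z: payoffs 92, 11, 66, 98 → best response C4.
Mutual best responses: (W, C1).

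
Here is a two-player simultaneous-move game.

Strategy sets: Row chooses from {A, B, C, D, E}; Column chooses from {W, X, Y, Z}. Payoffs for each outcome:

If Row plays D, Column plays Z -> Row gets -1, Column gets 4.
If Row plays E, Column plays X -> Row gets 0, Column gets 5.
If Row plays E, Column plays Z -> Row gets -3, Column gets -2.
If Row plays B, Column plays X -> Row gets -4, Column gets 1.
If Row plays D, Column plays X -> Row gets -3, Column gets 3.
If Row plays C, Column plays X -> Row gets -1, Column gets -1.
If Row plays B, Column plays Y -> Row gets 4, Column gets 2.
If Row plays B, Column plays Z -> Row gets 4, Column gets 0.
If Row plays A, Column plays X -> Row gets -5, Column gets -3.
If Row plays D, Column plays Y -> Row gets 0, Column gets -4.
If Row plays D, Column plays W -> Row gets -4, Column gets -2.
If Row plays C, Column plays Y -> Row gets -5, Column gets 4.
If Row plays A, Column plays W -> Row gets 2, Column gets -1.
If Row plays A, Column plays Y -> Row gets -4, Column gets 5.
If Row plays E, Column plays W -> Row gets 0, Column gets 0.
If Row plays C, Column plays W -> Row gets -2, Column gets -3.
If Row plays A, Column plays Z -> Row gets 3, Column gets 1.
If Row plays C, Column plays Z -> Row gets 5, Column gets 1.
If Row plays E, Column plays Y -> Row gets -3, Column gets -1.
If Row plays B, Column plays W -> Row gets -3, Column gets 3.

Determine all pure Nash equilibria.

The unique pure-strategy Nash equilibrium is (E, X).

Row against W: payoffs 2, -3, -2, -4, 0 → best response A.
Row against X: payoffs -5, -4, -1, -3, 0 → best response E.
Row against Y: payoffs -4, 4, -5, 0, -3 → best response B.
Row against Z: payoffs 3, 4, 5, -1, -3 → best response C.
Column against A: payoffs -1, -3, 5, 1 → best response Y.
Column against B: payoffs 3, 1, 2, 0 → best response W.
Column against C: payoffs -3, -1, 4, 1 → best response Y.
Column against D: payoffs -2, 3, -4, 4 → best response Z.
Column against E: payoffs 0, 5, -1, -2 → best response X.
Mutual best responses: (E, X).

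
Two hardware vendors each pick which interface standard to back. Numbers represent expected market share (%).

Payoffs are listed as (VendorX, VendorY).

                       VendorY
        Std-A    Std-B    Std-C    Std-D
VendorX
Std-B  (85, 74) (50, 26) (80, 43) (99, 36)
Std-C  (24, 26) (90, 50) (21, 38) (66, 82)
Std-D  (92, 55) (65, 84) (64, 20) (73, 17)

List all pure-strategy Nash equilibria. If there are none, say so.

This game has no pure Nash equilibrium.

For each strategy profile, look for a profitable unilateral deviation.
(Std-B, Std-A): VendorX can switch to Std-D (85 → 92). Not NE.
(Std-B, Std-B): VendorX can switch to Std-C (50 → 90). Not NE.
(Std-B, Std-C): VendorY can switch to Std-A (43 → 74). Not NE.
(Std-B, Std-D): VendorY can switch to Std-A (36 → 74). Not NE.
(Std-C, Std-A): VendorX can switch to Std-B (24 → 85). Not NE.
(Std-C, Std-B): VendorY can switch to Std-D (50 → 82). Not NE.
(Std-C, Std-C): VendorX can switch to Std-B (21 → 80). Not NE.
(Std-C, Std-D): VendorX can switch to Std-B (66 → 99). Not NE.
(Std-D, Std-A): VendorY can switch to Std-B (55 → 84). Not NE.
(Std-D, Std-B): VendorX can switch to Std-C (65 → 90). Not NE.
(The remaining 2 profiles each have a profitable deviation by the same check.)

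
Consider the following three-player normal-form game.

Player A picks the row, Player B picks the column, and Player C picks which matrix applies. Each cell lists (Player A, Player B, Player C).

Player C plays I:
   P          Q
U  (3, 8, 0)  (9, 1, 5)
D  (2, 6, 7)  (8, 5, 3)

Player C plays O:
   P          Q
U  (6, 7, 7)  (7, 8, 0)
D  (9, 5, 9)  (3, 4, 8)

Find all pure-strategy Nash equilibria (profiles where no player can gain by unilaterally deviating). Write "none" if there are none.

(U, P, I): Player C can switch to O (0 → 7). Not NE.
(U, P, O): Player A can switch to D (6 → 9). Not NE.
(U, Q, I): Player B can switch to P (1 → 8). Not NE.
(U, Q, O): Player C can switch to I (0 → 5). Not NE.
(D, P, I): Player A can switch to U (2 → 3). Not NE.
(D, P, O): Player A gets 9, best alternative 6; Player B gets 5, best alternative 4; Player C gets 9, best alternative 7. No profitable deviation — NE.
(D, Q, I): Player A can switch to U (8 → 9). Not NE.
(The remaining 1 profile has a profitable deviation by the same check.)

(D, P, O)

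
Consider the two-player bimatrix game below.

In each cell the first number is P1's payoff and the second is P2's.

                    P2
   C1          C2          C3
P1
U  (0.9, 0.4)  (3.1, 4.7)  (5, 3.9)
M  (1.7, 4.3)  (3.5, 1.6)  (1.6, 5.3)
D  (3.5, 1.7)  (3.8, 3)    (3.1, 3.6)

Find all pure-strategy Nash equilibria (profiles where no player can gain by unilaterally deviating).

There is no pure-strategy Nash equilibrium.

P1 against C1: payoffs 0.9, 1.7, 3.5 → best response D.
P1 against C2: payoffs 3.1, 3.5, 3.8 → best response D.
P1 against C3: payoffs 5, 1.6, 3.1 → best response U.
P2 against U: payoffs 0.4, 4.7, 3.9 → best response C2.
P2 against M: payoffs 4.3, 1.6, 5.3 → best response C3.
P2 against D: payoffs 1.7, 3, 3.6 → best response C3.
No profile is a mutual best response for all players.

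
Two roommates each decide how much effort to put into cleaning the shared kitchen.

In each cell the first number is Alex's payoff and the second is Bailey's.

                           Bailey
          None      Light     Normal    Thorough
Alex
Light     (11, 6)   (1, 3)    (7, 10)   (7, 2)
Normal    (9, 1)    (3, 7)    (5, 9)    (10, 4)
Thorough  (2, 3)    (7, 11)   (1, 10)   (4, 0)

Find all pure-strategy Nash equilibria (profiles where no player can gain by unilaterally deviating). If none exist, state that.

(Light, Normal), (Thorough, Light)

(Light, None): Bailey can switch to Normal (6 → 10). Not NE.
(Light, Light): Alex can switch to Normal (1 → 3). Not NE.
(Light, Normal): Alex gets 7, best alternative 5; Bailey gets 10, best alternative 6. No profitable deviation — NE.
(Light, Thorough): Alex can switch to Normal (7 → 10). Not NE.
(Normal, None): Alex can switch to Light (9 → 11). Not NE.
(Normal, Light): Alex can switch to Thorough (3 → 7). Not NE.
(Normal, Normal): Alex can switch to Light (5 → 7). Not NE.
(Normal, Thorough): Bailey can switch to Light (4 → 7). Not NE.
(Thorough, None): Alex can switch to Light (2 → 11). Not NE.
(Thorough, Light): Alex gets 7, best alternative 3; Bailey gets 11, best alternative 10. No profitable deviation — NE.
(Thorough, Normal): Alex can switch to Light (1 → 7). Not NE.
(Thorough, Thorough): Alex can switch to Light (4 → 7). Not NE.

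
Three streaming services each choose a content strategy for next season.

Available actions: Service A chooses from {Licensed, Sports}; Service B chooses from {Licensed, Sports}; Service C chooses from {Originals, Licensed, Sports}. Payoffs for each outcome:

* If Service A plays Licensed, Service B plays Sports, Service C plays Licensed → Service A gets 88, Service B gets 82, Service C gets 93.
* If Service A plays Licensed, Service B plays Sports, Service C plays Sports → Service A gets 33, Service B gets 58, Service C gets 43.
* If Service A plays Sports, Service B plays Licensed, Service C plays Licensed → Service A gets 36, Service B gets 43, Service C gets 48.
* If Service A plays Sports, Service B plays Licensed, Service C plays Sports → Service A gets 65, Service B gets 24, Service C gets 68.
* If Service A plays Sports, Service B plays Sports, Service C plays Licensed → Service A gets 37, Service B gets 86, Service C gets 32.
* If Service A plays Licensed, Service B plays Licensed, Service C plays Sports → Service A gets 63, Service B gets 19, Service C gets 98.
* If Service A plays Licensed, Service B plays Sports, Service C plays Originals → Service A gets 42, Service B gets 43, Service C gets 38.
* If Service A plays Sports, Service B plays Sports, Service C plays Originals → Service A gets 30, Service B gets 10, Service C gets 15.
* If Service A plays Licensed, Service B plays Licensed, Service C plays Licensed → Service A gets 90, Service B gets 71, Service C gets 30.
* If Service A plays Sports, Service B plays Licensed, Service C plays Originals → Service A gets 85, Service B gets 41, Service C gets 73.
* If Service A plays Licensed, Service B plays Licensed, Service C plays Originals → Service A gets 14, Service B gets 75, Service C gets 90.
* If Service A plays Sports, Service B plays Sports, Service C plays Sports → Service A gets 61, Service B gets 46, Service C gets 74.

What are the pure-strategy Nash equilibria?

Service A against (Licensed, Originals): payoffs 14, 85 → best response Sports.
Service A against (Licensed, Licensed): payoffs 90, 36 → best response Licensed.
Service A against (Licensed, Sports): payoffs 63, 65 → best response Sports.
Service A against (Sports, Originals): payoffs 42, 30 → best response Licensed.
Service A against (Sports, Licensed): payoffs 88, 37 → best response Licensed.
Service A against (Sports, Sports): payoffs 33, 61 → best response Sports.
Service B against (Licensed, Originals): payoffs 75, 43 → best response Licensed.
Service B against (Licensed, Licensed): payoffs 71, 82 → best response Sports.
Service B against (Licensed, Sports): payoffs 19, 58 → best response Sports.
Service B against (Sports, Originals): payoffs 41, 10 → best response Licensed.
Service B against (Sports, Licensed): payoffs 43, 86 → best response Sports.
Service B against (Sports, Sports): payoffs 24, 46 → best response Sports.
Service C against (Licensed, Licensed): payoffs 90, 30, 98 → best response Sports.
Service C against (Licensed, Sports): payoffs 38, 93, 43 → best response Licensed.
Service C against (Sports, Licensed): payoffs 73, 48, 68 → best response Originals.
Service C against (Sports, Sports): payoffs 15, 32, 74 → best response Sports.
Mutual best responses: (Licensed, Sports, Licensed); (Sports, Licensed, Originals); (Sports, Sports, Sports).

(Licensed, Sports, Licensed), (Sports, Licensed, Originals), (Sports, Sports, Sports)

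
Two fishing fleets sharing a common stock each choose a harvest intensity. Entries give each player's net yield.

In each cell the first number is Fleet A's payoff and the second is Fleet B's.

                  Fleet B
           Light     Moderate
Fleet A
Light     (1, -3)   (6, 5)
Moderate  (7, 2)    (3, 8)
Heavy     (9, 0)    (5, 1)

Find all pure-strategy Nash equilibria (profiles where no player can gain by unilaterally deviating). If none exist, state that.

Pure NE: (Light, Moderate)

Fleet A against Light: payoffs 1, 7, 9 → best response Heavy.
Fleet A against Moderate: payoffs 6, 3, 5 → best response Light.
Fleet B against Light: payoffs -3, 5 → best response Moderate.
Fleet B against Moderate: payoffs 2, 8 → best response Moderate.
Fleet B against Heavy: payoffs 0, 1 → best response Moderate.
Mutual best responses: (Light, Moderate).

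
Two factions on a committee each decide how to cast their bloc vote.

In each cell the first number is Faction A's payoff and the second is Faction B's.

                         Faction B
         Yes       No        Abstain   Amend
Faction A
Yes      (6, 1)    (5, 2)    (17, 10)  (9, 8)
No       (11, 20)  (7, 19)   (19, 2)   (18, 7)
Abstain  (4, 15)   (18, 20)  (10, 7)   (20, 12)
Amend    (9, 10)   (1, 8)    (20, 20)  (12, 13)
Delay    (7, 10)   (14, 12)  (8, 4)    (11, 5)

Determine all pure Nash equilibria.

Pure-strategy Nash equilibria: (No, Yes); (Abstain, No); (Amend, Abstain)

Faction A against Yes: payoffs 6, 11, 4, 9, 7 → best response No.
Faction A against No: payoffs 5, 7, 18, 1, 14 → best response Abstain.
Faction A against Abstain: payoffs 17, 19, 10, 20, 8 → best response Amend.
Faction A against Amend: payoffs 9, 18, 20, 12, 11 → best response Abstain.
Faction B against Yes: payoffs 1, 2, 10, 8 → best response Abstain.
Faction B against No: payoffs 20, 19, 2, 7 → best response Yes.
Faction B against Abstain: payoffs 15, 20, 7, 12 → best response No.
Faction B against Amend: payoffs 10, 8, 20, 13 → best response Abstain.
Faction B against Delay: payoffs 10, 12, 4, 5 → best response No.
Mutual best responses: (No, Yes); (Abstain, No); (Amend, Abstain).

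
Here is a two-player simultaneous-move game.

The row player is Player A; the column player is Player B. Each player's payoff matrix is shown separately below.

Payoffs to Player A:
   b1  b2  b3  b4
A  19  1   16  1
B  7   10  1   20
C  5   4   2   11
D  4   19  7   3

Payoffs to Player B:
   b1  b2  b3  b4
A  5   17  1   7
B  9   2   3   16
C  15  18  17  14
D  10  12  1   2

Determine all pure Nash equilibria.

The pure Nash equilibria are (B, b4) and (D, b2).

Player A against b1: payoffs 19, 7, 5, 4 → best response A.
Player A against b2: payoffs 1, 10, 4, 19 → best response D.
Player A against b3: payoffs 16, 1, 2, 7 → best response A.
Player A against b4: payoffs 1, 20, 11, 3 → best response B.
Player B against A: payoffs 5, 17, 1, 7 → best response b2.
Player B against B: payoffs 9, 2, 3, 16 → best response b4.
Player B against C: payoffs 15, 18, 17, 14 → best response b2.
Player B against D: payoffs 10, 12, 1, 2 → best response b2.
Mutual best responses: (B, b4); (D, b2).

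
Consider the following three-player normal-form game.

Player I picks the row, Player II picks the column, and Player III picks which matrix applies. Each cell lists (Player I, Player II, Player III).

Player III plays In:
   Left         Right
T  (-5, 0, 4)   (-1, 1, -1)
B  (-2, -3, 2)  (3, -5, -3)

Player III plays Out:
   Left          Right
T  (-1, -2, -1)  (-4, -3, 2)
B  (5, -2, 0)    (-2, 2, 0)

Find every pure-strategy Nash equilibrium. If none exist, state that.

The pure Nash equilibria are (B, Left, In); (B, Right, Out).

Player I against (Left, In): payoffs -5, -2 → best response B.
Player I against (Left, Out): payoffs -1, 5 → best response B.
Player I against (Right, In): payoffs -1, 3 → best response B.
Player I against (Right, Out): payoffs -4, -2 → best response B.
Player II against (T, In): payoffs 0, 1 → best response Right.
Player II against (T, Out): payoffs -2, -3 → best response Left.
Player II against (B, In): payoffs -3, -5 → best response Left.
Player II against (B, Out): payoffs -2, 2 → best response Right.
Player III against (T, Left): payoffs 4, -1 → best response In.
Player III against (T, Right): payoffs -1, 2 → best response Out.
Player III against (B, Left): payoffs 2, 0 → best response In.
Player III against (B, Right): payoffs -3, 0 → best response Out.
Mutual best responses: (B, Left, In); (B, Right, Out).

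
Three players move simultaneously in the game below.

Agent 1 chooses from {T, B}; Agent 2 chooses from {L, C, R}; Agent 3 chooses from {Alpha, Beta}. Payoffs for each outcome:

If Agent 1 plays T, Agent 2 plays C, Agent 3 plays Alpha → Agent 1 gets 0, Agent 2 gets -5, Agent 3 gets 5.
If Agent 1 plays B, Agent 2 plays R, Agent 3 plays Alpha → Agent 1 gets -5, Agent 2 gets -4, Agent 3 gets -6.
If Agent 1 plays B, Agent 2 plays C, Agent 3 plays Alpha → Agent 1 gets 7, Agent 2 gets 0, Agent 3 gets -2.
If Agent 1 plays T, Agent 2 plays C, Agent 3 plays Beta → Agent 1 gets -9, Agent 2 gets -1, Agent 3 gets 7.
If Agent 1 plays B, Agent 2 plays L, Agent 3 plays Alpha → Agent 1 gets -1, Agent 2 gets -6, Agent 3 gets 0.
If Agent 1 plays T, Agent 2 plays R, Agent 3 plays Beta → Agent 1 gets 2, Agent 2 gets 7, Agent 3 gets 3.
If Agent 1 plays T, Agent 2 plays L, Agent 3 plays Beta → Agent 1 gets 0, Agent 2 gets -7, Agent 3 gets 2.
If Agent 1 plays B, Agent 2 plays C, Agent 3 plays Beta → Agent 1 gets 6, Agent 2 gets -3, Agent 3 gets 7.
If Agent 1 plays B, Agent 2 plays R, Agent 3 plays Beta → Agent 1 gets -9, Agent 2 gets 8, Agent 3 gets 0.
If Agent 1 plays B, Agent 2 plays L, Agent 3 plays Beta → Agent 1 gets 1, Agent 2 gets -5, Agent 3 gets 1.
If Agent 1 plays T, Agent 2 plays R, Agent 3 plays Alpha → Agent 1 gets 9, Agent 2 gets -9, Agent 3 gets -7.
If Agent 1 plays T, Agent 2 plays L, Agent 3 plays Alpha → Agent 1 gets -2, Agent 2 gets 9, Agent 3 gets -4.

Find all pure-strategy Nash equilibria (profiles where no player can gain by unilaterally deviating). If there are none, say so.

(T, R, Beta)

Check each profile: it is a Nash equilibrium iff no player can strictly gain by switching unilaterally.
(T, L, Alpha): Agent 1 can switch to B (-2 → -1). Not NE.
(T, L, Beta): Agent 1 can switch to B (0 → 1). Not NE.
(T, C, Alpha): Agent 1 can switch to B (0 → 7). Not NE.
(T, C, Beta): Agent 1 can switch to B (-9 → 6). Not NE.
(T, R, Alpha): Agent 2 can switch to L (-9 → 9). Not NE.
(T, R, Beta): Agent 1 gets 2, best alternative -9; Agent 2 gets 7, best alternative -1; Agent 3 gets 3, best alternative -7. No profitable deviation — NE.
(B, L, Alpha): Agent 2 can switch to C (-6 → 0). Not NE.
(B, L, Beta): Agent 2 can switch to C (-5 → -3). Not NE.
(B, C, Alpha): Agent 3 can switch to Beta (-2 → 7). Not NE.
(B, C, Beta): Agent 2 can switch to R (-3 → 8). Not NE.
(B, R, Alpha): Agent 1 can switch to T (-5 → 9). Not NE.
(The remaining 1 profile has a profitable deviation by the same check.)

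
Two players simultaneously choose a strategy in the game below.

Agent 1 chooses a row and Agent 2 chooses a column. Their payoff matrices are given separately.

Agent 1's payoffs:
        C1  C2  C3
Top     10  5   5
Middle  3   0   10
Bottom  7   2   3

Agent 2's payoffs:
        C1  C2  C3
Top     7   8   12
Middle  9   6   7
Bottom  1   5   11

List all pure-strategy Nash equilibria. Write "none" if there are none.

For each strategy profile, look for a profitable unilateral deviation.
(Top, C1): Agent 2 can switch to C2 (7 → 8). Not NE.
(Top, C2): Agent 2 can switch to C3 (8 → 12). Not NE.
(Top, C3): Agent 1 can switch to Middle (5 → 10). Not NE.
(Middle, C1): Agent 1 can switch to Top (3 → 10). Not NE.
(Middle, C2): Agent 1 can switch to Top (0 → 5). Not NE.
(Middle, C3): Agent 2 can switch to C1 (7 → 9). Not NE.
(The remaining 3 profiles each have a profitable deviation by the same check.)

This game has no pure Nash equilibrium.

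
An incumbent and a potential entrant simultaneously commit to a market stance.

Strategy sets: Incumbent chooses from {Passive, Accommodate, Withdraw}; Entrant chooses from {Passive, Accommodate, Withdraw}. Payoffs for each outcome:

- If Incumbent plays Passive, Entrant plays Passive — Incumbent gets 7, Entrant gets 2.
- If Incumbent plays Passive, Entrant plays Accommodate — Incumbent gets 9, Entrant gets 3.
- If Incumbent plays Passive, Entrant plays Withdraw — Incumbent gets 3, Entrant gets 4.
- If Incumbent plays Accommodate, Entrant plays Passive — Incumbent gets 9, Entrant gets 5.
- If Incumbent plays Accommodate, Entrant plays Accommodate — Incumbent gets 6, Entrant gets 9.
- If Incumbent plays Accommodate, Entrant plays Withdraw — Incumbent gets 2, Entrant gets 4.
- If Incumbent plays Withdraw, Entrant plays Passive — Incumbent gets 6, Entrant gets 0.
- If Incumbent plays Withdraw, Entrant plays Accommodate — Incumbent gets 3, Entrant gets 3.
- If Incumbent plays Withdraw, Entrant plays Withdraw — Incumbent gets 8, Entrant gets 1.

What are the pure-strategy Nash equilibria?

Incumbent against Passive: payoffs 7, 9, 6 → best response Accommodate.
Incumbent against Accommodate: payoffs 9, 6, 3 → best response Passive.
Incumbent against Withdraw: payoffs 3, 2, 8 → best response Withdraw.
Entrant against Passive: payoffs 2, 3, 4 → best response Withdraw.
Entrant against Accommodate: payoffs 5, 9, 4 → best response Accommodate.
Entrant against Withdraw: payoffs 0, 3, 1 → best response Accommodate.
No profile is a mutual best response for all players.

This game has no pure Nash equilibrium.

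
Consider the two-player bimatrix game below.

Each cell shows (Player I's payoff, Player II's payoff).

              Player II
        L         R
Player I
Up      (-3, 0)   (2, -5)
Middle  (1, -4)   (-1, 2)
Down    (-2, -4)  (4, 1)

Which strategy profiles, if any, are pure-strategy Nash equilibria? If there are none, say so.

The unique pure-strategy Nash equilibrium is (Down, R).

Player I against L: payoffs -3, 1, -2 → best response Middle.
Player I against R: payoffs 2, -1, 4 → best response Down.
Player II against Up: payoffs 0, -5 → best response L.
Player II against Middle: payoffs -4, 2 → best response R.
Player II against Down: payoffs -4, 1 → best response R.
Mutual best responses: (Down, R).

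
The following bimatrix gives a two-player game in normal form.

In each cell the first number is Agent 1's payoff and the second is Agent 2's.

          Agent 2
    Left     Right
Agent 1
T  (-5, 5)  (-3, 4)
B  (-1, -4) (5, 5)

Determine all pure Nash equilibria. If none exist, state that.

(B, Right)

For each strategy profile, look for a profitable unilateral deviation.
(T, Left): Agent 1 can switch to B (-5 → -1). Not NE.
(T, Right): Agent 1 can switch to B (-3 → 5). Not NE.
(B, Left): Agent 2 can switch to Right (-4 → 5). Not NE.
(B, Right): Agent 1 gets 5, best alternative -3; Agent 2 gets 5, best alternative -4. No profitable deviation — NE.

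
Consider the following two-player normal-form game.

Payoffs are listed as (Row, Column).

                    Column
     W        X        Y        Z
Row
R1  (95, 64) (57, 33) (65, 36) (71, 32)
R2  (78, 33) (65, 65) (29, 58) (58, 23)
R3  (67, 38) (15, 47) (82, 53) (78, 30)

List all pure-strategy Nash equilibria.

Pure-strategy Nash equilibria: (R1, W) and (R2, X) and (R3, Y)

Row against W: payoffs 95, 78, 67 → best response R1.
Row against X: payoffs 57, 65, 15 → best response R2.
Row against Y: payoffs 65, 29, 82 → best response R3.
Row against Z: payoffs 71, 58, 78 → best response R3.
Column against R1: payoffs 64, 33, 36, 32 → best response W.
Column against R2: payoffs 33, 65, 58, 23 → best response X.
Column against R3: payoffs 38, 47, 53, 30 → best response Y.
Mutual best responses: (R1, W); (R2, X); (R3, Y).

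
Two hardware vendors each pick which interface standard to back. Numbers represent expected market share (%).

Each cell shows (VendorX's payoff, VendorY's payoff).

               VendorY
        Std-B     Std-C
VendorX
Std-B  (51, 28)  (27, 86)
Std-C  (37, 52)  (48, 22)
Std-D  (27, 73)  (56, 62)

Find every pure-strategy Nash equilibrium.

This game has no pure Nash equilibrium.

For each player, find the best response to each opponent profile; mutual best responses are the pure NE.
VendorX against Std-B: payoffs 51, 37, 27 → best response Std-B.
VendorX against Std-C: payoffs 27, 48, 56 → best response Std-D.
VendorY against Std-B: payoffs 28, 86 → best response Std-C.
VendorY against Std-C: payoffs 52, 22 → best response Std-B.
VendorY against Std-D: payoffs 73, 62 → best response Std-B.
No profile is a mutual best response for all players.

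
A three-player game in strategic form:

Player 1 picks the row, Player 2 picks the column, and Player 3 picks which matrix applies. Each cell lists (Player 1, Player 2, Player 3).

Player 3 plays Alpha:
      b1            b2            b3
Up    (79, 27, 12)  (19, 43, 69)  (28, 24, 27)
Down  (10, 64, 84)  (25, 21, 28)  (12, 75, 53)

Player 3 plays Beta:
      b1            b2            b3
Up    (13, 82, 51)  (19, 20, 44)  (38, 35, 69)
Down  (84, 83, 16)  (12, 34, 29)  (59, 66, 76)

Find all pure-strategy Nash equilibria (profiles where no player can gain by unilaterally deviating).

No pure-strategy Nash equilibrium.

(Up, b1, Alpha): Player 2 can switch to b2 (27 → 43). Not NE.
(Up, b1, Beta): Player 1 can switch to Down (13 → 84). Not NE.
(Up, b2, Alpha): Player 1 can switch to Down (19 → 25). Not NE.
(Up, b2, Beta): Player 2 can switch to b1 (20 → 82). Not NE.
(Up, b3, Alpha): Player 2 can switch to b1 (24 → 27). Not NE.
(Up, b3, Beta): Player 1 can switch to Down (38 → 59). Not NE.
(The remaining 6 profiles each have a profitable deviation by the same check.)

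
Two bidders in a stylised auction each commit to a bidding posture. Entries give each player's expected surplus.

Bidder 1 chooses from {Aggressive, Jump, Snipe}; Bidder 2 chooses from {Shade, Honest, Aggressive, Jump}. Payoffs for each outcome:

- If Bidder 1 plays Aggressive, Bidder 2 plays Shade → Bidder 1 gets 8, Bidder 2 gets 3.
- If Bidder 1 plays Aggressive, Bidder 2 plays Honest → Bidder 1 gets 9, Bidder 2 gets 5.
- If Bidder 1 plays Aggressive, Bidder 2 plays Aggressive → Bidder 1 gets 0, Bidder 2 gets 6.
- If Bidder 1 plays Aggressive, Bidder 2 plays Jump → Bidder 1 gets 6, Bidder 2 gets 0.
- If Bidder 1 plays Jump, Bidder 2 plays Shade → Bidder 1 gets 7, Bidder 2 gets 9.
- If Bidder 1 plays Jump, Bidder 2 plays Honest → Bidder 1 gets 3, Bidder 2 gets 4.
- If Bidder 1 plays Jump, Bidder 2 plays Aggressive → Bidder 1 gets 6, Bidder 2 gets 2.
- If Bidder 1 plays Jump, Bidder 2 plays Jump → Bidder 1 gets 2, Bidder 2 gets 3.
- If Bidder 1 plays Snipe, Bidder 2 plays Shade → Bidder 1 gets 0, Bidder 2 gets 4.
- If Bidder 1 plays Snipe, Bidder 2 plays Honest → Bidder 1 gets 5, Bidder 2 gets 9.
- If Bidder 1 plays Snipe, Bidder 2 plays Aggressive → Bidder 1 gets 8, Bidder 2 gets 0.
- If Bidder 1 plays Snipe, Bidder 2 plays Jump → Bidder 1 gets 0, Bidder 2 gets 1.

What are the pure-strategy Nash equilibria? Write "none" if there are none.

There is no pure-strategy Nash equilibrium.

(Aggressive, Shade): Bidder 2 can switch to Honest (3 → 5). Not NE.
(Aggressive, Honest): Bidder 2 can switch to Aggressive (5 → 6). Not NE.
(Aggressive, Aggressive): Bidder 1 can switch to Jump (0 → 6). Not NE.
(Aggressive, Jump): Bidder 2 can switch to Shade (0 → 3). Not NE.
(Jump, Shade): Bidder 1 can switch to Aggressive (7 → 8). Not NE.
(Jump, Honest): Bidder 1 can switch to Aggressive (3 → 9). Not NE.
(Jump, Aggressive): Bidder 1 can switch to Snipe (6 → 8). Not NE.
(Jump, Jump): Bidder 1 can switch to Aggressive (2 → 6). Not NE.
(Snipe, Shade): Bidder 1 can switch to Aggressive (0 → 8). Not NE.
(Snipe, Honest): Bidder 1 can switch to Aggressive (5 → 9). Not NE.
(The remaining 2 profiles each have a profitable deviation by the same check.)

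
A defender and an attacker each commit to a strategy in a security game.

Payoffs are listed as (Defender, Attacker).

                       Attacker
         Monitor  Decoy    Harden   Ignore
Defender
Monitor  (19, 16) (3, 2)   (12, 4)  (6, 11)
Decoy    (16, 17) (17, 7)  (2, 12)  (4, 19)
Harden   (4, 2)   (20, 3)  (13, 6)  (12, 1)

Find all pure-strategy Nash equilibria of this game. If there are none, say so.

(Monitor, Monitor): Defender gets 19, best alternative 16; Attacker gets 16, best alternative 11. No profitable deviation — NE.
(Monitor, Decoy): Defender can switch to Decoy (3 → 17). Not NE.
(Monitor, Harden): Defender can switch to Harden (12 → 13). Not NE.
(Monitor, Ignore): Defender can switch to Harden (6 → 12). Not NE.
(Decoy, Monitor): Defender can switch to Monitor (16 → 19). Not NE.
(Decoy, Decoy): Defender can switch to Harden (17 → 20). Not NE.
(Decoy, Harden): Defender can switch to Monitor (2 → 12). Not NE.
(Decoy, Ignore): Defender can switch to Monitor (4 → 6). Not NE.
(Harden, Monitor): Defender can switch to Monitor (4 → 19). Not NE.
(Harden, Decoy): Attacker can switch to Harden (3 → 6). Not NE.
(Harden, Harden): Defender gets 13, best alternative 12; Attacker gets 6, best alternative 3. No profitable deviation — NE.
(Harden, Ignore): Attacker can switch to Monitor (1 → 2). Not NE.

(Monitor, Monitor); (Harden, Harden)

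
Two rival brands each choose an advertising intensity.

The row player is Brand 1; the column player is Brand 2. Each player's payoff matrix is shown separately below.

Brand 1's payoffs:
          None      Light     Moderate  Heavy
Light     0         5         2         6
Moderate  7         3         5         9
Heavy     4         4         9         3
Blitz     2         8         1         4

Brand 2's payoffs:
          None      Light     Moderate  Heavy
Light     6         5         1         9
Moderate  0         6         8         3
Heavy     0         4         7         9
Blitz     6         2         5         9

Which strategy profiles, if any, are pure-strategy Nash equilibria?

none

(Light, None): Brand 1 can switch to Moderate (0 → 7). Not NE.
(Light, Light): Brand 1 can switch to Blitz (5 → 8). Not NE.
(Light, Moderate): Brand 1 can switch to Moderate (2 → 5). Not NE.
(Light, Heavy): Brand 1 can switch to Moderate (6 → 9). Not NE.
(Moderate, None): Brand 2 can switch to Light (0 → 6). Not NE.
(Moderate, Light): Brand 1 can switch to Light (3 → 5). Not NE.
(Moderate, Moderate): Brand 1 can switch to Heavy (5 → 9). Not NE.
(Moderate, Heavy): Brand 2 can switch to Light (3 → 6). Not NE.
(Heavy, None): Brand 1 can switch to Moderate (4 → 7). Not NE.
(Heavy, Light): Brand 1 can switch to Light (4 → 5). Not NE.
(Heavy, Moderate): Brand 2 can switch to Heavy (7 → 9). Not NE.
(Heavy, Heavy): Brand 1 can switch to Light (3 → 6). Not NE.
(The remaining 4 profiles each have a profitable deviation by the same check.)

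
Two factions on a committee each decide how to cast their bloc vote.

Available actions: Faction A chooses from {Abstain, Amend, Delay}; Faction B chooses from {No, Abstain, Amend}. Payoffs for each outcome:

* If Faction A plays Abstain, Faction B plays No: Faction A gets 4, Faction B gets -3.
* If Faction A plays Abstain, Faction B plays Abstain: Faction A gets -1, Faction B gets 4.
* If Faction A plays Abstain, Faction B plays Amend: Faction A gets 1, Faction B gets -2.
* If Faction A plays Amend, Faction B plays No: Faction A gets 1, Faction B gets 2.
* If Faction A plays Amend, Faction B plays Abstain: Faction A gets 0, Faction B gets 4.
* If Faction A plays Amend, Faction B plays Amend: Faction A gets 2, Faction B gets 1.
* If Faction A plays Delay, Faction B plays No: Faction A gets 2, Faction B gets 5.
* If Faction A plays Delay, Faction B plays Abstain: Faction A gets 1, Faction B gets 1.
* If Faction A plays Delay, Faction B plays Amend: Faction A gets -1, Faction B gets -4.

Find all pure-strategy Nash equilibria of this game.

For each player, find the best response to each opponent profile; mutual best responses are the pure NE.
Faction A against No: payoffs 4, 1, 2 → best response Abstain.
Faction A against Abstain: payoffs -1, 0, 1 → best response Delay.
Faction A against Amend: payoffs 1, 2, -1 → best response Amend.
Faction B against Abstain: payoffs -3, 4, -2 → best response Abstain.
Faction B against Amend: payoffs 2, 4, 1 → best response Abstain.
Faction B against Delay: payoffs 5, 1, -4 → best response No.
No profile is a mutual best response for all players.

There is no pure-strategy Nash equilibrium.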